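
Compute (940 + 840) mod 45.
25

(940 + 840) = 1780
1780 mod 45 = 25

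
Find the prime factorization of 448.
2^6 × 7

Divide by primes starting from smallest:
448 ÷ 2 = 224
224 ÷ 2 = 112
112 ÷ 2 = 56
56 ÷ 2 = 28
28 ÷ 2 = 14
14 ÷ 2 = 7
7 ÷ 7 = 1

448 = 2^6 × 7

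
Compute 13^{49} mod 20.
13

Using successive squaring:
Binary expansion of 49: 110001
Powers of 13 mod 20 (each is the square of the previous):
  13^1 ≡ 13 (mod 20)
  13^2 ≡ 13² = 169 ≡ 9 (mod 20)
  13^4 ≡ 9² = 81 ≡ 1 (mod 20)
  13^8 ≡ 1² = 1 ≡ 1 (mod 20)
  13^16 ≡ 1² = 1 ≡ 1 (mod 20)
  13^32 ≡ 1² = 1 ≡ 1 (mod 20)
49 = 32 + 16 + 1, so 13^49 = 13^32 × 13^16 × 13^1 ≡ 1 × 1 × 13 (mod 20)
Multiplying step by step:
  1 × 1 = 1 ≡ 1 (mod 20)
  1 × 13 = 13 ≡ 13 (mod 20)
Result: 13^49 ≡ 13 (mod 20)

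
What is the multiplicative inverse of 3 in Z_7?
5

Using Extended Euclidean Algorithm:
gcd(3, 7) = 1
Bezout coefficients: 3 × -2 + 7 × 1 = 1
So 3 × -2 ≡ 1 (mod 7)
The inverse is -2 mod 7 = 5
Verification: 3 × 5 = 15 = 2 × 7 + 1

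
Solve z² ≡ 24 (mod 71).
The square roots of 24 mod 71 are 38 and 33. Verify: 38² = 1444 ≡ 24 (mod 71)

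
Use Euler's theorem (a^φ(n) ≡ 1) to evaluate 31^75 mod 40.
By Euler: 31^{16} ≡ 1 (mod 40) since gcd(31, 40) = 1. 75 = 4×16 + 11. So 31^{75} ≡ 31^{11} ≡ 31 (mod 40)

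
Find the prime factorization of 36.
2^2 × 3^2

Divide by primes starting from smallest:
36 ÷ 2 = 18
18 ÷ 2 = 9
9 ÷ 3 = 3
3 ÷ 3 = 1

36 = 2^2 × 3^2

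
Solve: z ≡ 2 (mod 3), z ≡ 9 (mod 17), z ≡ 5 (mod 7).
M = 3 × 17 × 7 = 357. M₁ = 119, y₁ ≡ 2 (mod 3). M₂ = 21, y₂ ≡ 13 (mod 17). M₃ = 51, y₃ ≡ 4 (mod 7). z = 2×119×2 + 9×21×13 + 5×51×4 ≡ 26 (mod 357)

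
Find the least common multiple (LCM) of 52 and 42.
1092

First find GCD(52, 42) using the Euclidean algorithm:
52 = 1 × 42 + 10
42 = 4 × 10 + 2
10 = 5 × 2 + 0
GCD(52, 42) = 2

LCM formula: LCM(a, b) = (a × b) / GCD(a, b)
LCM(52, 42) = (52 × 42) / 2
LCM(52, 42) = 2184 / 2
LCM(52, 42) = 1092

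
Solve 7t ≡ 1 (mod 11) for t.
8

Using Extended Euclidean Algorithm:
gcd(7, 11) = 1
Bezout coefficients: 7 × -3 + 11 × 2 = 1
So 7 × -3 ≡ 1 (mod 11)
The inverse is -3 mod 11 = 8
Verification: 7 × 8 = 56 = 5 × 11 + 1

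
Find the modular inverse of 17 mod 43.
17^(-1) ≡ 38 (mod 43). Verification: 17 × 38 = 646 ≡ 1 (mod 43)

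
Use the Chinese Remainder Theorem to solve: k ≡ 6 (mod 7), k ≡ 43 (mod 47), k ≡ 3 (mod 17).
3709

Using the Chinese Remainder Theorem:
M = product of moduli = 5593
For equation 1: M_1 = 799, 799 ≡ 1 (mod 7), inverse of 799 mod 7 is 1 (check: 1 × 1 = 1 ≡ 1 (mod 7))
For equation 2: M_2 = 119, 119 ≡ 25 (mod 47), inverse of 119 mod 47 is 32 (check: 25 × 32 = 800 ≡ 1 (mod 47))
For equation 3: M_3 = 329, 329 ≡ 6 (mod 17), inverse of 329 mod 17 is 3 (check: 6 × 3 = 18 ≡ 1 (mod 17))
Combine: k ≡ Σ r_i×M_i×(M_i⁻¹ mod m_i) = 6×799×1 + 43×119×32 + 3×329×3 = 4794 + 163744 + 2961 = 171499
171499 mod 5593 = 3709
k ≡ 3709 (mod 5593)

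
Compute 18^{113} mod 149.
48

Using successive squaring:
Binary expansion of 113: 1110001
Powers of 18 mod 149 (each is the square of the previous):
  18^1 ≡ 18 (mod 149)
  18^2 ≡ 18² = 324 ≡ 26 (mod 149)
  18^4 ≡ 26² = 676 ≡ 80 (mod 149)
  18^8 ≡ 80² = 6400 ≡ 142 (mod 149)
  18^16 ≡ 142² = 20164 ≡ 49 (mod 149)
  18^32 ≡ 49² = 2401 ≡ 17 (mod 149)
  18^64 ≡ 17² = 289 ≡ 140 (mod 149)
113 = 64 + 32 + 16 + 1, so 18^113 = 18^64 × 18^32 × 18^16 × 18^1 ≡ 140 × 17 × 49 × 18 (mod 149)
Multiplying step by step:
  140 × 17 = 2380 ≡ 145 (mod 149)
  145 × 49 = 7105 ≡ 102 (mod 149)
  102 × 18 = 1836 ≡ 48 (mod 149)
Result: 18^113 ≡ 48 (mod 149)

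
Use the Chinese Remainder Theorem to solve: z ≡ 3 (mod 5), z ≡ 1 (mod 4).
M = 5 × 4 = 20. M₁ = 4, y₁ ≡ 4 (mod 5). M₂ = 5, y₂ ≡ 1 (mod 4). z = 3×4×4 + 1×5×1 ≡ 13 (mod 20)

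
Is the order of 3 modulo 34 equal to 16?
Yes, ord_34(3) = 16.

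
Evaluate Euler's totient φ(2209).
2162

Prime factorization: 2209 = 47^2
Using the formula φ(n) = n × Π(1 - 1/p) for each prime factor p:
φ(2209) = 2209 × (1 - 1/47)
φ(2209) = 2162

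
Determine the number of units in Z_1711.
1624

Prime factorization: 1711 = 29 × 59
Using the formula φ(n) = n × Π(1 - 1/p) for each prime factor p:
φ(1711) = 1711 × (1 - 1/29) × (1 - 1/59)
φ(1711) = 1624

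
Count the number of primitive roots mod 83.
Number of primitive roots mod 83 = φ(82) = 40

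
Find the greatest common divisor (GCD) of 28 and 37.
1

Using the Euclidean algorithm:
28 = 0 × 37 + 28
37 = 1 × 28 + 9
28 = 3 × 9 + 1
9 = 9 × 1 + 0

GCD(28, 37) = 1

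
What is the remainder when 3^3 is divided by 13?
3 = 2 + 1 (binary 11). Repeated squaring mod 13: 3^1 ≡ 3; 3^2 ≡ 3² = 9 ≡ 9. Multiply: 3^3 = 3^2 × 3^1 ≡ 9 × 3 (mod 13): 9 × 3 = 27 ≡ 1. So 3^3 ≡ 1 (mod 13).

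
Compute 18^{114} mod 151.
68

Using successive squaring:
Binary expansion of 114: 1110010
Powers of 18 mod 151 (each is the square of the previous):
  18^1 ≡ 18 (mod 151)
  18^2 ≡ 18² = 324 ≡ 22 (mod 151)
  18^4 ≡ 22² = 484 ≡ 31 (mod 151)
  18^8 ≡ 31² = 961 ≡ 55 (mod 151)
  18^16 ≡ 55² = 3025 ≡ 5 (mod 151)
  18^32 ≡ 5² = 25 ≡ 25 (mod 151)
  18^64 ≡ 25² = 625 ≡ 21 (mod 151)
114 = 64 + 32 + 16 + 2, so 18^114 = 18^64 × 18^32 × 18^16 × 18^2 ≡ 21 × 25 × 5 × 22 (mod 151)
Multiplying step by step:
  21 × 25 = 525 ≡ 72 (mod 151)
  72 × 5 = 360 ≡ 58 (mod 151)
  58 × 22 = 1276 ≡ 68 (mod 151)
Result: 18^114 ≡ 68 (mod 151)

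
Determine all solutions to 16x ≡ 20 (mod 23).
7

Since gcd(16, 23) = 1 divides 20, a solution exists.
Multiply both sides by the inverse of 16 mod 23:
  16^(-1) mod 23 = 13
  x ≡ 13 × 20 ≡ 260 ≡ 7 (mod 23)
Verification: 16 × 7 = 112 = 4 × 23 + 20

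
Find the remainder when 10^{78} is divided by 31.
By Fermat: 10^{30} ≡ 1 (mod 31). 78 = 2×30 + 18. So 10^{78} ≡ 10^{18} ≡ 8 (mod 31)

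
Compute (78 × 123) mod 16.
10

(78 × 123) = 9594
9594 mod 16 = 10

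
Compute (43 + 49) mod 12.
8

(43 + 49) = 92
92 mod 12 = 8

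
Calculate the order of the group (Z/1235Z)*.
864

Prime factorization: 1235 = 5 × 13 × 19
Using the formula φ(n) = n × Π(1 - 1/p) for each prime factor p:
φ(1235) = 1235 × (1 - 1/5) × (1 - 1/13) × (1 - 1/19)
φ(1235) = 864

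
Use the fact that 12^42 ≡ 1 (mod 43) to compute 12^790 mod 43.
By Fermat: 12^{42} ≡ 1 (mod 43). 790 ≡ 34 (mod 42). So 12^{790} ≡ 12^{34} ≡ 40 (mod 43)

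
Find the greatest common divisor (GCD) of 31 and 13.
1

Using the Euclidean algorithm:
31 = 2 × 13 + 5
13 = 2 × 5 + 3
5 = 1 × 3 + 2
3 = 1 × 2 + 1
2 = 2 × 1 + 0

GCD(31, 13) = 1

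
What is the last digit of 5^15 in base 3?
Using Fermat: 5^{2} ≡ 1 (mod 3). 15 ≡ 1 (mod 2). So 5^{15} ≡ 5^{1} ≡ 2 (mod 3)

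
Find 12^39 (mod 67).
Using repeated squaring. 39 = 32 + 4 + 2 + 1 (binary 100111). Repeated squaring mod 67: 12^1 ≡ 12; 12^2 ≡ 12² = 144 ≡ 10; 12^4 ≡ 10² = 100 ≡ 33; 12^8 ≡ 33² = 1089 ≡ 17; 12^16 ≡ 17² = 289 ≡ 21; 12^32 ≡ 21² = 441 ≡ 39. Multiply: 12^39 = 12^32 × 12^4 × 12^2 × 12^1 ≡ 39 × 33 × 10 × 12 (mod 67): 39 × 33 = 1287 ≡ 14; 14 × 10 = 140 ≡ 6; 6 × 12 = 72 ≡ 5. So 12^39 ≡ 5 (mod 67).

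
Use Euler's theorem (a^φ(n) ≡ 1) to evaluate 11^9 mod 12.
By Euler: 11^{4} ≡ 1 (mod 12) since gcd(11, 12) = 1. 9 = 2×4 + 1. So 11^{9} ≡ 11^{1} ≡ 11 (mod 12)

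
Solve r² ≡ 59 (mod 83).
The square roots of 59 mod 83 are 68 and 15. Verify: 68² = 4624 ≡ 59 (mod 83)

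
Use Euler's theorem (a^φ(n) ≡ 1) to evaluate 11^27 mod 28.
By Euler: 11^{12} ≡ 1 (mod 28) since gcd(11, 28) = 1. 27 = 2×12 + 3. So 11^{27} ≡ 11^{3} ≡ 15 (mod 28)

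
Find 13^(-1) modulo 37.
20

Using Extended Euclidean Algorithm:
gcd(13, 37) = 1
Bezout coefficients: 13 × -17 + 37 × 6 = 1
So 13 × -17 ≡ 1 (mod 37)
The inverse is -17 mod 37 = 20
Verification: 13 × 20 = 260 = 7 × 37 + 1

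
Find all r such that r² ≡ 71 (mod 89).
The square roots of 71 mod 89 are 31 and 58. Verify: 31² = 961 ≡ 71 (mod 89)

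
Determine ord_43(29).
Powers of 29 mod 43: 29^1≡29, 29^2≡24, 29^3≡8, 29^4≡17, 29^5≡20, 29^6≡21, 29^7≡7, 29^8≡31, 29^9≡39, 29^10≡13, 29^11≡33, 29^12≡11, 29^13≡18, 29^14≡6, 29^15≡2, 29^16≡15, 29^17≡5, 29^18≡16, 29^19≡34, 29^20≡40, 29^21≡42, 29^22≡14, 29^23≡19, 29^24≡35, 29^25≡26, 29^26≡23, 29^27≡22, 29^28≡36, 29^29≡12, 29^30≡4, 29^31≡30, 29^32≡10, 29^33≡32, 29^34≡25, 29^35≡37, 29^36≡41, 29^37≡28, 29^38≡38, 29^39≡27, 29^40≡9, 29^41≡3, 29^42≡1. Order = 42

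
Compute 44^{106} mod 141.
61

Using successive squaring:
Binary expansion of 106: 1101010
Powers of 44 mod 141 (each is the square of the previous):
  44^1 ≡ 44 (mod 141)
  44^2 ≡ 44² = 1936 ≡ 103 (mod 141)
  44^4 ≡ 103² = 10609 ≡ 34 (mod 141)
  44^8 ≡ 34² = 1156 ≡ 28 (mod 141)
  44^16 ≡ 28² = 784 ≡ 79 (mod 141)
  44^32 ≡ 79² = 6241 ≡ 37 (mod 141)
  44^64 ≡ 37² = 1369 ≡ 100 (mod 141)
106 = 64 + 32 + 8 + 2, so 44^106 = 44^64 × 44^32 × 44^8 × 44^2 ≡ 100 × 37 × 28 × 103 (mod 141)
Multiplying step by step:
  100 × 37 = 3700 ≡ 34 (mod 141)
  34 × 28 = 952 ≡ 106 (mod 141)
  106 × 103 = 10918 ≡ 61 (mod 141)
Result: 44^106 ≡ 61 (mod 141)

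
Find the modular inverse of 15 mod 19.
15^(-1) ≡ 14 (mod 19). Verification: 15 × 14 = 210 ≡ 1 (mod 19)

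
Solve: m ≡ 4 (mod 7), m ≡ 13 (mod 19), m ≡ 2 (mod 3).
M = 7 × 19 × 3 = 399. M₁ = 57, y₁ ≡ 1 (mod 7). M₂ = 21, y₂ ≡ 10 (mod 19). M₃ = 133, y₃ ≡ 1 (mod 3). m = 4×57×1 + 13×21×10 + 2×133×1 ≡ 32 (mod 399)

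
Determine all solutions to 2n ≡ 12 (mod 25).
6

Since gcd(2, 25) = 1 divides 12, a solution exists.
Multiply both sides by the inverse of 2 mod 25:
  2^(-1) mod 25 = 13
  x ≡ 13 × 12 ≡ 156 ≡ 6 (mod 25)
Verification: 2 × 6 = 12 = 0 × 25 + 12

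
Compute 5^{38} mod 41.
23

Using successive squaring:
Binary expansion of 38: 100110
Powers of 5 mod 41 (each is the square of the previous):
  5^1 ≡ 5 (mod 41)
  5^2 ≡ 5² = 25 ≡ 25 (mod 41)
  5^4 ≡ 25² = 625 ≡ 10 (mod 41)
  5^8 ≡ 10² = 100 ≡ 18 (mod 41)
  5^16 ≡ 18² = 324 ≡ 37 (mod 41)
  5^32 ≡ 37² = 1369 ≡ 16 (mod 41)
38 = 32 + 4 + 2, so 5^38 = 5^32 × 5^4 × 5^2 ≡ 16 × 10 × 25 (mod 41)
Multiplying step by step:
  16 × 10 = 160 ≡ 37 (mod 41)
  37 × 25 = 925 ≡ 23 (mod 41)
Result: 5^38 ≡ 23 (mod 41)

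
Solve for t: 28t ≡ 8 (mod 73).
42

Since gcd(28, 73) = 1 divides 8, a solution exists.
Multiply both sides by the inverse of 28 mod 73:
  28^(-1) mod 73 = 60
  x ≡ 60 × 8 ≡ 480 ≡ 42 (mod 73)
Verification: 28 × 42 = 1176 = 16 × 73 + 8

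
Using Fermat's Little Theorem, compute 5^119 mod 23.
By Fermat: 5^{22} ≡ 1 (mod 23). 119 = 5×22 + 9. So 5^{119} ≡ 5^{9} ≡ 11 (mod 23)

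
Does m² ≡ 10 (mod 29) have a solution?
By Euler's criterion: 10^{14} ≡ 28 (mod 29). Since this equals -1 (≡ 28), 10 is not a QR.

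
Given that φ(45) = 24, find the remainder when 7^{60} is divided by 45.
By Euler: 7^{24} ≡ 1 (mod 45) since gcd(7, 45) = 1. 60 = 2×24 + 12. So 7^{60} ≡ 7^{12} ≡ 1 (mod 45)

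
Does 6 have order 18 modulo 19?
p - 1 = 18 has prime divisors 2, 3. Check 6^(18/q) mod 19 for each: 6^(18/2) = 6^9 ≡ 1, 6^(18/3) = 6^6 ≡ 11 (mod 19). Since 6^9 ≡ 1 (mod 19), the order of 6 divides 9 (in fact the order is 9) ≠ 18, so it is not a primitive root.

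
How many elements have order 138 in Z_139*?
Number of primitive roots mod 139 = φ(138) = 44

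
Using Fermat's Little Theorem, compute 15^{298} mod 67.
15

By Fermat's Little Theorem, a^(p-1) ≡ 1 (mod p) for prime p and gcd(a, p) = 1
Here p = 67, so 15^66 ≡ 1 (mod 67)
We can reduce the exponent: 298 mod 66 = 34
So 15^298 ≡ 15^34 (mod 67)
Computing: 15^34 mod 67 = 15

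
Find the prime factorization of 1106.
2 × 7 × 79

Divide by primes starting from smallest:
1106 ÷ 2 = 553
553 ÷ 7 = 79
79 ÷ 79 = 1

1106 = 2 × 7 × 79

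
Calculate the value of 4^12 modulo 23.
Using repeated squaring. 12 = 8 + 4 (binary 1100). Repeated squaring mod 23: 4^1 ≡ 4; 4^2 ≡ 4² = 16 ≡ 16; 4^4 ≡ 16² = 256 ≡ 3; 4^8 ≡ 3² = 9 ≡ 9. Multiply: 4^12 = 4^8 × 4^4 ≡ 9 × 3 (mod 23): 9 × 3 = 27 ≡ 4. So 4^12 ≡ 4 (mod 23).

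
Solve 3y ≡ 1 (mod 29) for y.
3^(-1) ≡ 10 (mod 29). Verification: 3 × 10 = 30 ≡ 1 (mod 29)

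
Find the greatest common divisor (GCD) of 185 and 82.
1

Using the Euclidean algorithm:
185 = 2 × 82 + 21
82 = 3 × 21 + 19
21 = 1 × 19 + 2
19 = 9 × 2 + 1
2 = 2 × 1 + 0

GCD(185, 82) = 1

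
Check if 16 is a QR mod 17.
By Euler's criterion: 16^{8} ≡ 1 (mod 17). Since this equals 1, 16 is a QR.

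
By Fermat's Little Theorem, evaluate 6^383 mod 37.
By Fermat: 6^{36} ≡ 1 (mod 37). 383 ≡ 23 (mod 36). So 6^{383} ≡ 6^{23} ≡ 31 (mod 37)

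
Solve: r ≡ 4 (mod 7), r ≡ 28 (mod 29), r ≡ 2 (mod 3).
M = 7 × 29 × 3 = 609. M₁ = 87, y₁ ≡ 5 (mod 7). M₂ = 21, y₂ ≡ 18 (mod 29). M₃ = 203, y₃ ≡ 2 (mod 3). r = 4×87×5 + 28×21×18 + 2×203×2 ≡ 347 (mod 609)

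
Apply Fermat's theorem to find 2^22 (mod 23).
By Fermat's Little Theorem, 2^{22} ≡ 1 (mod 23) since 23 is prime and gcd(2, 23) = 1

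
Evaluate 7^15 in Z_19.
Using repeated squaring. 15 = 8 + 4 + 2 + 1 (binary 1111). Repeated squaring mod 19: 7^1 ≡ 7; 7^2 ≡ 7² = 49 ≡ 11; 7^4 ≡ 11² = 121 ≡ 7; 7^8 ≡ 7² = 49 ≡ 11. Multiply: 7^15 = 7^8 × 7^4 × 7^2 × 7^1 ≡ 11 × 7 × 11 × 7 (mod 19): 11 × 7 = 77 ≡ 1; 1 × 11 = 11 ≡ 11; 11 × 7 = 77 ≡ 1. So 7^15 ≡ 1 (mod 19).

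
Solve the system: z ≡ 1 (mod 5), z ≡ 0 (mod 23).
M = 5 × 23 = 115. M₁ = 23, y₁ ≡ 2 (mod 5). M₂ = 5, y₂ ≡ 14 (mod 23). z = 1×23×2 + 0×5×14 ≡ 46 (mod 115)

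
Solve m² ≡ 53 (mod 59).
The square roots of 53 mod 59 are 17 and 42. Verify: 17² = 289 ≡ 53 (mod 59)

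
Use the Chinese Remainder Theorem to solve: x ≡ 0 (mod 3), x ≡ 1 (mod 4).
M = 3 × 4 = 12. M₁ = 4, y₁ ≡ 1 (mod 3). M₂ = 3, y₂ ≡ 3 (mod 4). x = 0×4×1 + 1×3×3 ≡ 9 (mod 12)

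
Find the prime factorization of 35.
5 × 7

Divide by primes starting from smallest:
35 ÷ 5 = 7
7 ÷ 7 = 1

35 = 5 × 7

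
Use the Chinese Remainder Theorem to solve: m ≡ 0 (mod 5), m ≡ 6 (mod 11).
M = 5 × 11 = 55. M₁ = 11, y₁ ≡ 1 (mod 5). M₂ = 5, y₂ ≡ 9 (mod 11). m = 0×11×1 + 6×5×9 ≡ 50 (mod 55)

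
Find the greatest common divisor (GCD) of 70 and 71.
1

Using the Euclidean algorithm:
70 = 0 × 71 + 70
71 = 1 × 70 + 1
70 = 70 × 1 + 0

GCD(70, 71) = 1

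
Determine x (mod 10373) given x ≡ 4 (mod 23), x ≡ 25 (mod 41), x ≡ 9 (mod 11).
2649

Using the Chinese Remainder Theorem:
M = product of moduli = 10373
For equation 1: M_1 = 451, 451 ≡ 14 (mod 23), inverse of 451 mod 23 is 5 (check: 14 × 5 = 70 ≡ 1 (mod 23))
For equation 2: M_2 = 253, 253 ≡ 7 (mod 41), inverse of 253 mod 41 is 6 (check: 7 × 6 = 42 ≡ 1 (mod 41))
For equation 3: M_3 = 943, 943 ≡ 8 (mod 11), inverse of 943 mod 11 is 7 (check: 8 × 7 = 56 ≡ 1 (mod 11))
Combine: x ≡ Σ r_i×M_i×(M_i⁻¹ mod m_i) = 4×451×5 + 25×253×6 + 9×943×7 = 9020 + 37950 + 59409 = 106379
106379 mod 10373 = 2649
x ≡ 2649 (mod 10373)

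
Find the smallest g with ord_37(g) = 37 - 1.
p - 1 = 36 has prime divisors 2, 3. h is a primitive root mod 37 iff h^(36/q) ≢ 1 (mod 37) for each such q.
h = 2: 2^18 ≡ 36, 2^12 ≡ 26 (mod 37); none is 1, so 2 has order 36 and is a primitive root.
The smallest primitive root mod 37 is g = 2.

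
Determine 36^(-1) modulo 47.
36^(-1) ≡ 17 (mod 47). Verification: 36 × 17 = 612 ≡ 1 (mod 47)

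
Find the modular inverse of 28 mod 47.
28^(-1) ≡ 42 (mod 47). Verification: 28 × 42 = 1176 ≡ 1 (mod 47)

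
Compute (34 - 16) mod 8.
2

(34 - 16) = 18
18 mod 8 = 2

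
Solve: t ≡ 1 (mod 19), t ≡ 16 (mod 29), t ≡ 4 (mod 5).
M = 19 × 29 × 5 = 2755. M₁ = 145, y₁ ≡ 8 (mod 19). M₂ = 95, y₂ ≡ 11 (mod 29). M₃ = 551, y₃ ≡ 1 (mod 5). t = 1×145×8 + 16×95×11 + 4×551×1 ≡ 799 (mod 2755)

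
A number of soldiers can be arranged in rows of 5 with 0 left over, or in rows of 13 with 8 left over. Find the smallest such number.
M = 5 × 13 = 65. M₁ = 13, y₁ ≡ 2 (mod 5). M₂ = 5, y₂ ≡ 8 (mod 13). y = 0×13×2 + 8×5×8 ≡ 60 (mod 65). The smallest positive such number is 60.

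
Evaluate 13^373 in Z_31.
Using Fermat: 13^{30} ≡ 1 (mod 31). 373 ≡ 13 (mod 30). So 13^{373} ≡ 13^{13} ≡ 11 (mod 31)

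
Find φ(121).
110

Prime factorization: 121 = 11^2
Using the formula φ(n) = n × Π(1 - 1/p) for each prime factor p:
φ(121) = 121 × (1 - 1/11)
φ(121) = 110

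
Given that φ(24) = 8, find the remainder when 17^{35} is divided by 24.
By Euler: 17^{8} ≡ 1 (mod 24) since gcd(17, 24) = 1. 35 = 4×8 + 3. So 17^{35} ≡ 17^{3} ≡ 17 (mod 24)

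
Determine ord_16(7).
Powers of 7 mod 16: 7^1≡7, 7^2≡1. Order = 2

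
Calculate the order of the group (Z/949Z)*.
864

Prime factorization: 949 = 13 × 73
Using the formula φ(n) = n × Π(1 - 1/p) for each prime factor p:
φ(949) = 949 × (1 - 1/13) × (1 - 1/73)
φ(949) = 864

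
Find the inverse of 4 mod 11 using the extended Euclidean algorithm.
Extended GCD: 4(3) + 11(-1) = 1. So 4^(-1) ≡ 3 ≡ 3 (mod 11). Verify: 4 × 3 = 12 ≡ 1 (mod 11)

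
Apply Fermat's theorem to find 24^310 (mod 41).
By Fermat: 24^{40} ≡ 1 (mod 41). 310 = 7×40 + 30. So 24^{310} ≡ 24^{30} ≡ 9 (mod 41)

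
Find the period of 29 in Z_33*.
Powers of 29 mod 33: 29^1≡29, 29^2≡16, 29^3≡2, 29^4≡25, 29^5≡32, 29^6≡4, 29^7≡17, 29^8≡31, 29^9≡8, 29^10≡1. Order = 10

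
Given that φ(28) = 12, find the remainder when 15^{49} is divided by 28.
By Euler: 15^{12} ≡ 1 (mod 28) since gcd(15, 28) = 1. 49 = 4×12 + 1. So 15^{49} ≡ 15^{1} ≡ 15 (mod 28)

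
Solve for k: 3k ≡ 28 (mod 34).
32

Since gcd(3, 34) = 1 divides 28, a solution exists.
Multiply both sides by the inverse of 3 mod 34:
  3^(-1) mod 34 = 23
  x ≡ 23 × 28 ≡ 644 ≡ 32 (mod 34)
Verification: 3 × 32 = 96 = 2 × 34 + 28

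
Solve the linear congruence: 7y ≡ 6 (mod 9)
6

Since gcd(7, 9) = 1 divides 6, a solution exists.
Multiply both sides by the inverse of 7 mod 9:
  7^(-1) mod 9 = 4
  x ≡ 4 × 6 ≡ 24 ≡ 6 (mod 9)
Verification: 7 × 6 = 42 = 4 × 9 + 6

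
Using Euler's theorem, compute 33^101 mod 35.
By Euler: 33^{24} ≡ 1 (mod 35) since gcd(33, 35) = 1. 101 = 4×24 + 5. So 33^{101} ≡ 33^{5} ≡ 3 (mod 35)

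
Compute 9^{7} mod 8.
1

Using successive squaring:
Binary expansion of 7: 111
Powers of 9 mod 8 (each is the square of the previous):
  9^1 ≡ 1 (mod 8)
  9^2 ≡ 1² = 1 ≡ 1 (mod 8)
  9^4 ≡ 1² = 1 ≡ 1 (mod 8)
7 = 4 + 2 + 1, so 9^7 = 9^4 × 9^2 × 9^1 ≡ 1 × 1 × 1 (mod 8)
Multiplying step by step:
  1 × 1 = 1 ≡ 1 (mod 8)
  1 × 1 = 1 ≡ 1 (mod 8)
Result: 9^7 ≡ 1 (mod 8)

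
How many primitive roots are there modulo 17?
8

The number of primitive roots modulo p is φ(p-1) = φ(16)
φ(16) = 8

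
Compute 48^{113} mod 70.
48

Using successive squaring:
Binary expansion of 113: 1110001
Powers of 48 mod 70 (each is the square of the previous):
  48^1 ≡ 48 (mod 70)
  48^2 ≡ 48² = 2304 ≡ 64 (mod 70)
  48^4 ≡ 64² = 4096 ≡ 36 (mod 70)
  48^8 ≡ 36² = 1296 ≡ 36 (mod 70)
  48^16 ≡ 36² = 1296 ≡ 36 (mod 70)
  48^32 ≡ 36² = 1296 ≡ 36 (mod 70)
  48^64 ≡ 36² = 1296 ≡ 36 (mod 70)
113 = 64 + 32 + 16 + 1, so 48^113 = 48^64 × 48^32 × 48^16 × 48^1 ≡ 36 × 36 × 36 × 48 (mod 70)
Multiplying step by step:
  36 × 36 = 1296 ≡ 36 (mod 70)
  36 × 36 = 1296 ≡ 36 (mod 70)
  36 × 48 = 1728 ≡ 48 (mod 70)
Result: 48^113 ≡ 48 (mod 70)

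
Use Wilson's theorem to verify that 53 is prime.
(52)! mod 53 = 52. Since this equals -1 (mod 53), Wilson confirms 53 is prime.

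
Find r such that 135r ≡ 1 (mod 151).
135^(-1) ≡ 66 (mod 151). Verification: 135 × 66 = 8910 ≡ 1 (mod 151)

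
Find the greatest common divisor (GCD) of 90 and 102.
6

Using the Euclidean algorithm:
90 = 0 × 102 + 90
102 = 1 × 90 + 12
90 = 7 × 12 + 6
12 = 2 × 6 + 0

GCD(90, 102) = 6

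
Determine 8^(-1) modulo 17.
8^(-1) ≡ 15 (mod 17). Verification: 8 × 15 = 120 ≡ 1 (mod 17)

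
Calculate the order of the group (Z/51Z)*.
32

Prime factorization: 51 = 3 × 17
Using the formula φ(n) = n × Π(1 - 1/p) for each prime factor p:
φ(51) = 51 × (1 - 1/3) × (1 - 1/17)
φ(51) = 32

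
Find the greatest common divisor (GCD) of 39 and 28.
1

Using the Euclidean algorithm:
39 = 1 × 28 + 11
28 = 2 × 11 + 6
11 = 1 × 6 + 5
6 = 1 × 5 + 1
5 = 5 × 1 + 0

GCD(39, 28) = 1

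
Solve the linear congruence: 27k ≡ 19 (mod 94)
39

Since gcd(27, 94) = 1 divides 19, a solution exists.
Multiply both sides by the inverse of 27 mod 94:
  27^(-1) mod 94 = 7
  x ≡ 7 × 19 ≡ 133 ≡ 39 (mod 94)
Verification: 27 × 39 = 1053 = 11 × 94 + 19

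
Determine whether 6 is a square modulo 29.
By Euler's criterion: 6^{14} ≡ 1 (mod 29). Since this equals 1, 6 is a QR.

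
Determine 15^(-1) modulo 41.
15^(-1) ≡ 11 (mod 41). Verification: 15 × 11 = 165 ≡ 1 (mod 41)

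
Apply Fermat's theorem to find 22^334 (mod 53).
By Fermat: 22^{52} ≡ 1 (mod 53). 334 = 6×52 + 22. So 22^{334} ≡ 22^{22} ≡ 40 (mod 53)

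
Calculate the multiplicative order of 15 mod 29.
Powers of 15 mod 29: 15^1≡15, 15^2≡22, 15^3≡11, 15^4≡20, 15^5≡10, 15^6≡5, 15^7≡17, 15^8≡23, 15^9≡26, 15^10≡13, 15^11≡21, 15^12≡25, 15^13≡27, 15^14≡28, 15^15≡14, 15^16≡7, 15^17≡18, 15^18≡9, 15^19≡19, 15^20≡24, 15^21≡12, 15^22≡6, 15^23≡3, 15^24≡16, 15^25≡8, 15^26≡4, 15^27≡2, 15^28≡1. Order = 28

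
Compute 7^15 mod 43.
Using repeated squaring. 15 = 8 + 4 + 2 + 1 (binary 1111). Repeated squaring mod 43: 7^1 ≡ 7; 7^2 ≡ 7² = 49 ≡ 6; 7^4 ≡ 6² = 36 ≡ 36; 7^8 ≡ 36² = 1296 ≡ 6. Multiply: 7^15 = 7^8 × 7^4 × 7^2 × 7^1 ≡ 6 × 36 × 6 × 7 (mod 43): 6 × 36 = 216 ≡ 1; 1 × 6 = 6 ≡ 6; 6 × 7 = 42 ≡ 42. So 7^15 ≡ 42 (mod 43).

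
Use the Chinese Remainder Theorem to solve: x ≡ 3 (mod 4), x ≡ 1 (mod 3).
M = 4 × 3 = 12. M₁ = 3, y₁ ≡ 3 (mod 4). M₂ = 4, y₂ ≡ 1 (mod 3). x = 3×3×3 + 1×4×1 ≡ 7 (mod 12)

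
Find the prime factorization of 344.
2^3 × 43

Divide by primes starting from smallest:
344 ÷ 2 = 172
172 ÷ 2 = 86
86 ÷ 2 = 43
43 ÷ 43 = 1

344 = 2^3 × 43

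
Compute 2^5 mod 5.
5 = 4 + 1 (binary 101). Repeated squaring mod 5: 2^1 ≡ 2; 2^2 ≡ 2² = 4 ≡ 4; 2^4 ≡ 4² = 16 ≡ 1. Multiply: 2^5 = 2^4 × 2^1 ≡ 1 × 2 (mod 5): 1 × 2 = 2 ≡ 2. So 2^5 ≡ 2 (mod 5).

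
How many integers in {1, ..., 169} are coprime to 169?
156

Prime factorization: 169 = 13^2
Using the formula φ(n) = n × Π(1 - 1/p) for each prime factor p:
φ(169) = 169 × (1 - 1/13)
φ(169) = 156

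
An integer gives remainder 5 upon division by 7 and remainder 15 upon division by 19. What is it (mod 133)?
M = 7 × 19 = 133. M₁ = 19, y₁ ≡ 3 (mod 7). M₂ = 7, y₂ ≡ 11 (mod 19). z = 5×19×3 + 15×7×11 ≡ 110 (mod 133). The smallest positive such number is 110.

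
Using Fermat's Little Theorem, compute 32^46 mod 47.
By Fermat's Little Theorem, 32^{46} ≡ 1 (mod 47) since 47 is prime and gcd(32, 47) = 1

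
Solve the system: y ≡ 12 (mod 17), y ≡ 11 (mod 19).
M = 17 × 19 = 323. M₁ = 19, y₁ ≡ 9 (mod 17). M₂ = 17, y₂ ≡ 9 (mod 19). y = 12×19×9 + 11×17×9 ≡ 182 (mod 323)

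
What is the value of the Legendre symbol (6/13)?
(6/13) = 6^{6} mod 13 = -1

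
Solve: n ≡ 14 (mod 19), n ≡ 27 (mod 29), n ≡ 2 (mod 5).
M = 19 × 29 × 5 = 2755. M₁ = 145, y₁ ≡ 8 (mod 19). M₂ = 95, y₂ ≡ 11 (mod 29). M₃ = 551, y₃ ≡ 1 (mod 5). n = 14×145×8 + 27×95×11 + 2×551×1 ≡ 1477 (mod 2755)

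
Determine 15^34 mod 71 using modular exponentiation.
Using repeated squaring. 34 = 32 + 2 (binary 100010). Repeated squaring mod 71: 15^1 ≡ 15; 15^2 ≡ 15² = 225 ≡ 12; 15^4 ≡ 12² = 144 ≡ 2; 15^8 ≡ 2² = 4 ≡ 4; 15^16 ≡ 4² = 16 ≡ 16; 15^32 ≡ 16² = 256 ≡ 43. Multiply: 15^34 = 15^32 × 15^2 ≡ 43 × 12 (mod 71): 43 × 12 = 516 ≡ 19. So 15^34 ≡ 19 (mod 71).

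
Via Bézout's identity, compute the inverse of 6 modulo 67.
Extended GCD: 6(-11) + 67(1) = 1. So 6^(-1) ≡ 56 ≡ 56 (mod 67). Verify: 6 × 56 = 336 ≡ 1 (mod 67)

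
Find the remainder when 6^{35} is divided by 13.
By Fermat: 6^{12} ≡ 1 (mod 13). 35 = 2×12 + 11. So 6^{35} ≡ 6^{11} ≡ 11 (mod 13)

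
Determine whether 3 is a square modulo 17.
By Euler's criterion: 3^{8} ≡ 16 (mod 17). Since this equals -1 (≡ 16), 3 is not a QR.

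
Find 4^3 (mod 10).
3 = 2 + 1 (binary 11). Repeated squaring mod 10: 4^1 ≡ 4; 4^2 ≡ 4² = 16 ≡ 6. Multiply: 4^3 = 4^2 × 4^1 ≡ 6 × 4 (mod 10): 6 × 4 = 24 ≡ 4. So 4^3 ≡ 4 (mod 10).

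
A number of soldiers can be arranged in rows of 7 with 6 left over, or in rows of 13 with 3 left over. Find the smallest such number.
M = 7 × 13 = 91. M₁ = 13, y₁ ≡ 6 (mod 7). M₂ = 7, y₂ ≡ 2 (mod 13). x = 6×13×6 + 3×7×2 ≡ 55 (mod 91). The smallest positive such number is 55.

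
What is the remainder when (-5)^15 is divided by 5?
Using repeated squaring. (-5) ≡ 0 (mod 5). 15 = 8 + 4 + 2 + 1 (binary 1111). Repeated squaring mod 5: 0^1 ≡ 0; 0^2 ≡ 0² = 0 ≡ 0; 0^4 ≡ 0² = 0 ≡ 0; 0^8 ≡ 0² = 0 ≡ 0. Multiply: (-5)^15 ≡ 0^8 × 0^4 × 0^2 × 0^1 ≡ 0 × 0 × 0 × 0 (mod 5): 0 × 0 = 0 ≡ 0; 0 × 0 = 0 ≡ 0; 0 × 0 = 0 ≡ 0. So (-5)^15 ≡ 0 (mod 5).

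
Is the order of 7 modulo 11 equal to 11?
No, the actual order is 10, not 11.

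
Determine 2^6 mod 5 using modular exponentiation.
6 = 4 + 2 (binary 110). Repeated squaring mod 5: 2^1 ≡ 2; 2^2 ≡ 2² = 4 ≡ 4; 2^4 ≡ 4² = 16 ≡ 1. Multiply: 2^6 = 2^4 × 2^2 ≡ 1 × 4 (mod 5): 1 × 4 = 4 ≡ 4. So 2^6 ≡ 4 (mod 5).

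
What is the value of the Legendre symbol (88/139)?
(88/139) = 88^{69} mod 139 = -1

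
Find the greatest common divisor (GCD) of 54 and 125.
1

Using the Euclidean algorithm:
54 = 0 × 125 + 54
125 = 2 × 54 + 17
54 = 3 × 17 + 3
17 = 5 × 3 + 2
3 = 1 × 2 + 1
2 = 2 × 1 + 0

GCD(54, 125) = 1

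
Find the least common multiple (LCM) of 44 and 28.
308

First find GCD(44, 28) using the Euclidean algorithm:
44 = 1 × 28 + 16
28 = 1 × 16 + 12
16 = 1 × 12 + 4
12 = 3 × 4 + 0
GCD(44, 28) = 4

LCM formula: LCM(a, b) = (a × b) / GCD(a, b)
LCM(44, 28) = (44 × 28) / 4
LCM(44, 28) = 1232 / 4
LCM(44, 28) = 308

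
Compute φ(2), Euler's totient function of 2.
1

Prime factorization: 2 = 2
Using the formula φ(n) = n × Π(1 - 1/p) for each prime factor p:
φ(2) = 2 × (1 - 1/2)
φ(2) = 1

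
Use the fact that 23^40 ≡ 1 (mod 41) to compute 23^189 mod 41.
By Fermat: 23^{40} ≡ 1 (mod 41). 189 = 4×40 + 29. So 23^{189} ≡ 23^{29} ≡ 25 (mod 41)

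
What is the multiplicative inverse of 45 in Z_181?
45^(-1) ≡ 177 (mod 181). Verification: 45 × 177 = 7965 ≡ 1 (mod 181)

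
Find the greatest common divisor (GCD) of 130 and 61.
1

Using the Euclidean algorithm:
130 = 2 × 61 + 8
61 = 7 × 8 + 5
8 = 1 × 5 + 3
5 = 1 × 3 + 2
3 = 1 × 2 + 1
2 = 2 × 1 + 0

GCD(130, 61) = 1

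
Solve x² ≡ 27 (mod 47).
The square roots of 27 mod 47 are 36 and 11. Verify: 36² = 1296 ≡ 27 (mod 47)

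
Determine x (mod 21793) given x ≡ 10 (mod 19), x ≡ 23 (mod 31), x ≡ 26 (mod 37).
9757

Using the Chinese Remainder Theorem:
M = product of moduli = 21793
For equation 1: M_1 = 1147, 1147 ≡ 7 (mod 19), inverse of 1147 mod 19 is 11 (check: 7 × 11 = 77 ≡ 1 (mod 19))
For equation 2: M_2 = 703, 703 ≡ 21 (mod 31), inverse of 703 mod 31 is 3 (check: 21 × 3 = 63 ≡ 1 (mod 31))
For equation 3: M_3 = 589, 589 ≡ 34 (mod 37), inverse of 589 mod 37 is 12 (check: 34 × 12 = 408 ≡ 1 (mod 37))
Combine: x ≡ Σ r_i×M_i×(M_i⁻¹ mod m_i) = 10×1147×11 + 23×703×3 + 26×589×12 = 126170 + 48507 + 183768 = 358445
358445 mod 21793 = 9757
x ≡ 9757 (mod 21793)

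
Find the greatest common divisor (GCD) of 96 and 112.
16

Using the Euclidean algorithm:
96 = 0 × 112 + 96
112 = 1 × 96 + 16
96 = 6 × 16 + 0

GCD(96, 112) = 16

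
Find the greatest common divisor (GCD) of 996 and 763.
1

Using the Euclidean algorithm:
996 = 1 × 763 + 233
763 = 3 × 233 + 64
233 = 3 × 64 + 41
64 = 1 × 41 + 23
41 = 1 × 23 + 18
23 = 1 × 18 + 5
18 = 3 × 5 + 3
5 = 1 × 3 + 2
3 = 1 × 2 + 1
2 = 2 × 1 + 0

GCD(996, 763) = 1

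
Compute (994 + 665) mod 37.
31

(994 + 665) = 1659
1659 mod 37 = 31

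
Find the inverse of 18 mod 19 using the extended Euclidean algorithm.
Extended GCD: 18(-1) + 19(1) = 1. So 18^(-1) ≡ 18 ≡ 18 (mod 19). Verify: 18 × 18 = 324 ≡ 1 (mod 19)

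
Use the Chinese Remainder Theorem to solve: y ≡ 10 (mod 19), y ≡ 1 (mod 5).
86

Using the Chinese Remainder Theorem:
M = product of moduli = 95
For equation 1: M_1 = 5, 5 ≡ 5 (mod 19), inverse of 5 mod 19 is 4 (check: 5 × 4 = 20 ≡ 1 (mod 19))
For equation 2: M_2 = 19, 19 ≡ 4 (mod 5), inverse of 19 mod 5 is 4 (check: 4 × 4 = 16 ≡ 1 (mod 5))
Combine: y ≡ Σ r_i×M_i×(M_i⁻¹ mod m_i) = 10×5×4 + 1×19×4 = 200 + 76 = 276
276 mod 95 = 86
y ≡ 86 (mod 95)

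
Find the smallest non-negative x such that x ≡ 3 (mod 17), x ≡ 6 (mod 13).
71

Using the Chinese Remainder Theorem:
M = product of moduli = 221
For equation 1: M_1 = 13, 13 ≡ 13 (mod 17), inverse of 13 mod 17 is 4 (check: 13 × 4 = 52 ≡ 1 (mod 17))
For equation 2: M_2 = 17, 17 ≡ 4 (mod 13), inverse of 17 mod 13 is 10 (check: 4 × 10 = 40 ≡ 1 (mod 13))
Combine: x ≡ Σ r_i×M_i×(M_i⁻¹ mod m_i) = 3×13×4 + 6×17×10 = 156 + 1020 = 1176
1176 mod 221 = 71
x ≡ 71 (mod 221)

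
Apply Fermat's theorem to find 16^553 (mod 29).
By Fermat: 16^{28} ≡ 1 (mod 29). 553 ≡ 21 (mod 28). So 16^{553} ≡ 16^{21} ≡ 1 (mod 29)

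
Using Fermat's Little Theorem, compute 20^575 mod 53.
By Fermat: 20^{52} ≡ 1 (mod 53). 575 ≡ 3 (mod 52). So 20^{575} ≡ 20^{3} ≡ 50 (mod 53)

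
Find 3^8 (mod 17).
8 = 8 (binary 1000). Repeated squaring mod 17: 3^1 ≡ 3; 3^2 ≡ 3² = 9 ≡ 9; 3^4 ≡ 9² = 81 ≡ 13; 3^8 ≡ 13² = 169 ≡ 16. So 3^8 ≡ 16 (mod 17).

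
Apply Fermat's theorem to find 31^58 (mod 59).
By Fermat's Little Theorem, 31^{58} ≡ 1 (mod 59) since 59 is prime and gcd(31, 59) = 1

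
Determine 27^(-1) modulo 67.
27^(-1) ≡ 5 (mod 67). Verification: 27 × 5 = 135 ≡ 1 (mod 67)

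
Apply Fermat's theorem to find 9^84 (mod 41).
By Fermat: 9^{40} ≡ 1 (mod 41). 84 = 2×40 + 4. So 9^{84} ≡ 9^{4} ≡ 1 (mod 41)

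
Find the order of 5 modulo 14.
Powers of 5 mod 14: 5^1≡5, 5^2≡11, 5^3≡13, 5^4≡9, 5^5≡3, 5^6≡1. Order = 6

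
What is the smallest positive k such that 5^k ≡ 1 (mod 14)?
Powers of 5 mod 14: 5^1≡5, 5^2≡11, 5^3≡13, 5^4≡9, 5^5≡3, 5^6≡1. Order = 6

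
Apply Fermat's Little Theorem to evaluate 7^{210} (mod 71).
1

By Fermat's Little Theorem, a^(p-1) ≡ 1 (mod p) for prime p and gcd(a, p) = 1
Here p = 71, so 7^70 ≡ 1 (mod 71)
We can reduce the exponent: 210 mod 70 = 0
So 7^210 ≡ 7^0 (mod 71)
Computing: 7^0 mod 71 = 1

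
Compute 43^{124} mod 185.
1

Using successive squaring:
Binary expansion of 124: 1111100
Powers of 43 mod 185 (each is the square of the previous):
  43^1 ≡ 43 (mod 185)
  43^2 ≡ 43² = 1849 ≡ 184 (mod 185)
  43^4 ≡ 184² = 33856 ≡ 1 (mod 185)
  43^8 ≡ 1² = 1 ≡ 1 (mod 185)
  43^16 ≡ 1² = 1 ≡ 1 (mod 185)
  43^32 ≡ 1² = 1 ≡ 1 (mod 185)
  43^64 ≡ 1² = 1 ≡ 1 (mod 185)
124 = 64 + 32 + 16 + 8 + 4, so 43^124 = 43^64 × 43^32 × 43^16 × 43^8 × 43^4 ≡ 1 × 1 × 1 × 1 × 1 (mod 185)
Multiplying step by step:
  1 × 1 = 1 ≡ 1 (mod 185)
  1 × 1 = 1 ≡ 1 (mod 185)
  1 × 1 = 1 ≡ 1 (mod 185)
  1 × 1 = 1 ≡ 1 (mod 185)
Result: 43^124 ≡ 1 (mod 185)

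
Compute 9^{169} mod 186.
51

Using successive squaring:
Binary expansion of 169: 10101001
Powers of 9 mod 186 (each is the square of the previous):
  9^1 ≡ 9 (mod 186)
  9^2 ≡ 9² = 81 ≡ 81 (mod 186)
  9^4 ≡ 81² = 6561 ≡ 51 (mod 186)
  9^8 ≡ 51² = 2601 ≡ 183 (mod 186)
  9^16 ≡ 183² = 33489 ≡ 9 (mod 186)
  9^32 ≡ 9² = 81 ≡ 81 (mod 186)
  9^64 ≡ 81² = 6561 ≡ 51 (mod 186)
  9^128 ≡ 51² = 2601 ≡ 183 (mod 186)
169 = 128 + 32 + 8 + 1, so 9^169 = 9^128 × 9^32 × 9^8 × 9^1 ≡ 183 × 81 × 183 × 9 (mod 186)
Multiplying step by step:
  183 × 81 = 14823 ≡ 129 (mod 186)
  129 × 183 = 23607 ≡ 171 (mod 186)
  171 × 9 = 1539 ≡ 51 (mod 186)
Result: 9^169 ≡ 51 (mod 186)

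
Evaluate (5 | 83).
(5/83) = 5^{41} mod 83 = -1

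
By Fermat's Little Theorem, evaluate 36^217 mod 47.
By Fermat: 36^{46} ≡ 1 (mod 47). 217 = 4×46 + 33. So 36^{217} ≡ 36^{33} ≡ 42 (mod 47)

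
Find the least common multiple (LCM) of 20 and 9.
180

First find GCD(20, 9) using the Euclidean algorithm:
20 = 2 × 9 + 2
9 = 4 × 2 + 1
2 = 2 × 1 + 0
GCD(20, 9) = 1

LCM formula: LCM(a, b) = (a × b) / GCD(a, b)
LCM(20, 9) = (20 × 9) / 1
LCM(20, 9) = 180 / 1
LCM(20, 9) = 180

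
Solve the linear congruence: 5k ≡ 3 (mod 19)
12

Since gcd(5, 19) = 1 divides 3, a solution exists.
Multiply both sides by the inverse of 5 mod 19:
  5^(-1) mod 19 = 4
  x ≡ 4 × 3 ≡ 12 ≡ 12 (mod 19)
Verification: 5 × 12 = 60 = 3 × 19 + 3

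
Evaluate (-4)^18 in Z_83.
Using repeated squaring. (-4) ≡ 79 (mod 83). 18 = 16 + 2 (binary 10010). Repeated squaring mod 83: 79^1 ≡ 79; 79^2 ≡ 79² = 6241 ≡ 16; 79^4 ≡ 16² = 256 ≡ 7; 79^8 ≡ 7² = 49 ≡ 49; 79^16 ≡ 49² = 2401 ≡ 77. Multiply: (-4)^18 ≡ 79^16 × 79^2 ≡ 77 × 16 (mod 83): 77 × 16 = 1232 ≡ 70. So (-4)^18 ≡ 70 (mod 83).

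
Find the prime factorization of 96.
2^5 × 3

Divide by primes starting from smallest:
96 ÷ 2 = 48
48 ÷ 2 = 24
24 ÷ 2 = 12
12 ÷ 2 = 6
6 ÷ 2 = 3
3 ÷ 3 = 1

96 = 2^5 × 3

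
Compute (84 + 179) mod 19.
16

(84 + 179) = 263
263 mod 19 = 16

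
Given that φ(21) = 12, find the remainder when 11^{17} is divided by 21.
By Euler: 11^{12} ≡ 1 (mod 21) since gcd(11, 21) = 1. 17 = 1×12 + 5. So 11^{17} ≡ 11^{5} ≡ 2 (mod 21)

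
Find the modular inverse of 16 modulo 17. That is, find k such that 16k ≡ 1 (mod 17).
16

Using Extended Euclidean Algorithm:
gcd(16, 17) = 1
Bezout coefficients: 16 × -1 + 17 × 1 = 1
So 16 × -1 ≡ 1 (mod 17)
The inverse is -1 mod 17 = 16
Verification: 16 × 16 = 256 = 15 × 17 + 1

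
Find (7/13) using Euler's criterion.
(7/13) = 7^{6} mod 13 = -1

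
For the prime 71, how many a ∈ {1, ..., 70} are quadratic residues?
For prime 71, there are (p-1)/2 = (71-1)/2 = 35 quadratic residues (excluding 0).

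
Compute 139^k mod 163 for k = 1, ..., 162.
g^1, g^2, ..., g^{162} mod 163: {139, 87, 31, 71, 89, 146, 82, 151, 125, 97, 117, 126, 73, 41, 157, 144, 130, 140, 63, 118, 102, 160, 72, 65, 70, 113, 59, 51, 80, 36, 114, 35, 138, 111, 107, 40, 18, 57, 99, 69, 137, 135, 20, 9, 110, 131, 116, 150, 149, 10, 86, 55, 147, 58, 75, 156, 5, 43, 109, 155, 29, 119, 78, 84, 103, 136, 159, 96, 141, 39, 42, 133, 68, 161, 48, 152, 101, 21, 148, 34, 162, 24, 76, 132, 92, 74, 17, 81, 12, 38, 66, 46, 37, 90, 122, 6, 19, 33, 23, 100, 45, 61, 3, 91, 98, 93, 50, 104, 112, 83, 127, 49, 128, 25, 52, 56, 123, 145, 106, 64, 94, 26, 28, 143, 154, 53, 32, 47, 13, 14, 153, 77, 108, 16, 105, 88, 7, 158, 120, 54, 8, 134, 44, 85, 79, 60, 27, 4, 67, 22, 124, 121, 30, 95, 2, 115, 11, 62, 142, 15, 129, 1}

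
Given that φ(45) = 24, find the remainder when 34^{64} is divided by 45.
By Euler: 34^{24} ≡ 1 (mod 45) since gcd(34, 45) = 1. 64 = 2×24 + 16. So 34^{64} ≡ 34^{16} ≡ 16 (mod 45)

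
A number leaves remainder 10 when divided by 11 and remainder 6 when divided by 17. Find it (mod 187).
M = 11 × 17 = 187. M₁ = 17, y₁ ≡ 2 (mod 11). M₂ = 11, y₂ ≡ 14 (mod 17). k = 10×17×2 + 6×11×14 ≡ 142 (mod 187)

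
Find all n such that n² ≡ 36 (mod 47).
The square roots of 36 mod 47 are 6 and 41. Verify: 6² = 36 ≡ 36 (mod 47)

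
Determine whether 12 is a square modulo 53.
By Euler's criterion: 12^{26} ≡ 52 (mod 53). Since this equals -1 (≡ 52), 12 is not a QR.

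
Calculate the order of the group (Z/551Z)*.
504

Prime factorization: 551 = 19 × 29
Using the formula φ(n) = n × Π(1 - 1/p) for each prime factor p:
φ(551) = 551 × (1 - 1/19) × (1 - 1/29)
φ(551) = 504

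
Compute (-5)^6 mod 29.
(-5) ≡ 24 (mod 29). 6 = 4 + 2 (binary 110). Repeated squaring mod 29: 24^1 ≡ 24; 24^2 ≡ 24² = 576 ≡ 25; 24^4 ≡ 25² = 625 ≡ 16. Multiply: (-5)^6 ≡ 24^4 × 24^2 ≡ 16 × 25 (mod 29): 16 × 25 = 400 ≡ 23. So (-5)^6 ≡ 23 (mod 29).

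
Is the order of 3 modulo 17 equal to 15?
No, the actual order is 16, not 15.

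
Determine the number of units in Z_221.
192

Prime factorization: 221 = 13 × 17
Using the formula φ(n) = n × Π(1 - 1/p) for each prime factor p:
φ(221) = 221 × (1 - 1/13) × (1 - 1/17)
φ(221) = 192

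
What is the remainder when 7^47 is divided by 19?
Using Fermat: 7^{18} ≡ 1 (mod 19). 47 ≡ 11 (mod 18). So 7^{47} ≡ 7^{11} ≡ 11 (mod 19)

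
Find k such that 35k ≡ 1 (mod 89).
35^(-1) ≡ 28 (mod 89). Verification: 35 × 28 = 980 ≡ 1 (mod 89)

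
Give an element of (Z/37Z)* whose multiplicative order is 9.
7 has order 9 mod 37 since 7^{9} ≡ 1 (mod 37) and no smaller power works.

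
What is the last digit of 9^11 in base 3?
Using repeated squaring. 9 ≡ 0 (mod 3). 11 = 8 + 2 + 1 (binary 1011). Repeated squaring mod 3: 0^1 ≡ 0; 0^2 ≡ 0² = 0 ≡ 0; 0^4 ≡ 0² = 0 ≡ 0; 0^8 ≡ 0² = 0 ≡ 0. Multiply: 9^11 ≡ 0^8 × 0^2 × 0^1 ≡ 0 × 0 × 0 (mod 3): 0 × 0 = 0 ≡ 0; 0 × 0 = 0 ≡ 0. So 9^11 ≡ 0 (mod 3).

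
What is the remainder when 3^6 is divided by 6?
6 = 4 + 2 (binary 110). Repeated squaring mod 6: 3^1 ≡ 3; 3^2 ≡ 3² = 9 ≡ 3; 3^4 ≡ 3² = 9 ≡ 3. Multiply: 3^6 = 3^4 × 3^2 ≡ 3 × 3 (mod 6): 3 × 3 = 9 ≡ 3. So 3^6 ≡ 3 (mod 6).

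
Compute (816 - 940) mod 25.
1

(816 - 940) = -124
-124 mod 25 = 1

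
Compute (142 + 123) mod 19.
18

(142 + 123) = 265
265 mod 19 = 18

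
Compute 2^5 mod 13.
5 = 4 + 1 (binary 101). Repeated squaring mod 13: 2^1 ≡ 2; 2^2 ≡ 2² = 4 ≡ 4; 2^4 ≡ 4² = 16 ≡ 3. Multiply: 2^5 = 2^4 × 2^1 ≡ 3 × 2 (mod 13): 3 × 2 = 6 ≡ 6. So 2^5 ≡ 6 (mod 13).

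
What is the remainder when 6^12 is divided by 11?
Using Fermat: 6^{10} ≡ 1 (mod 11). 12 ≡ 2 (mod 10). So 6^{12} ≡ 6^{2} ≡ 3 (mod 11)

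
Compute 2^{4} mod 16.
0

Using successive squaring:
Binary expansion of 4: 100
Powers of 2 mod 16 (each is the square of the previous):
  2^1 ≡ 2 (mod 16)
  2^2 ≡ 2² = 4 ≡ 4 (mod 16)
  2^4 ≡ 4² = 16 ≡ 0 (mod 16)
4 is a power of 2, so 2^4 is the last square: ≡ 0 (mod 16)
Result: 2^4 ≡ 0 (mod 16)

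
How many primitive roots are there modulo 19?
Number of primitive roots mod 19 = φ(18) = 6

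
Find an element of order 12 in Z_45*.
2 has order 12 mod 45 since 2^{12} ≡ 1 (mod 45) and no smaller power works.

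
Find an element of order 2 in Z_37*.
36 has order 2 mod 37 since 36^{2} ≡ 1 (mod 37) and no smaller power works.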